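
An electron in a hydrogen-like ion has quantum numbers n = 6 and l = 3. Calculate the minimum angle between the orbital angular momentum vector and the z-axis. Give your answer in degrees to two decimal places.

θ_min ≈ 30.00°

|L|² = l(l+1)ℏ² = 12ℏ², so |L| = 2√3 ℏ.
The smallest angle corresponds to the largest L_z, i.e. m_l = l = 3, giving L_z = 3ℏ.
cos θ_min = 3/√12, so θ_min ≈ 30.00°.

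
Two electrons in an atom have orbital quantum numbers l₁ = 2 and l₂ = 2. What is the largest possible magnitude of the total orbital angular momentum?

|L_tot|_max = 2√5 ℏ ≈ 4.472ℏ

Angular momentum addition gives L = |l₁ − l₂|, …, l₁ + l₂.
Allowed values: L = 0, 1, 2, 3, 4.
The largest magnitude corresponds to L = 4: |L_tot| = ℏ√(4·5) = 2√5 ℏ.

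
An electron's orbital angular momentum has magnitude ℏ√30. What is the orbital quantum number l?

|L| = ℏ√(l(l+1)), so l(l+1) = 30.
The positive root is l = 5.

l = 5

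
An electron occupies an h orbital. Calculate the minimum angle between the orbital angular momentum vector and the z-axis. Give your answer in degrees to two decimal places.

θ_min ≈ 24.09°

An h state has l = 5.
|L| = √(l(l+1)) ℏ = √30 ℏ.
The smallest angle corresponds to the largest L_z, i.e. m_l = l = 5, giving L_z = 5ℏ.
cos θ_min = 5/√30, so θ_min ≈ 24.09°.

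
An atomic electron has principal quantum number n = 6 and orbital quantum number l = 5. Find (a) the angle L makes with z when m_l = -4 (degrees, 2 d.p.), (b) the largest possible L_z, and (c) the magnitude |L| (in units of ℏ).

θ(m_l=-4) ≈ 136.91°; L_z,max = 5ℏ; |L| = √30 ℏ ≈ 5.477ℏ

For m_l = -4: cos θ = -4/√30, θ ≈ 136.91°.
L_z,max = lℏ = 5ℏ.
|L| = ℏ√(5·6) = √30 ℏ ≈ 5.477ℏ.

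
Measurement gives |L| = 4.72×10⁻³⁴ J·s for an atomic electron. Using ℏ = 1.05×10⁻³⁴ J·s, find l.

Dividing by ℏ: |L|/ℏ ≈ 4.495.
l(l+1) ≈ 4.495² ≈ 20.21, so l = 4.

l = 4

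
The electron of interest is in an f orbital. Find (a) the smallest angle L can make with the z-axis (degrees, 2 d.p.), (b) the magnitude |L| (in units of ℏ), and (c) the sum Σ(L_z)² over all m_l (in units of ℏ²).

The letter f corresponds to l = 3.
cos θ_min = 3/√12, so θ_min ≈ 30.00°.
|L| = ℏ√(3·4) = 2√3 ℏ ≈ 3.464ℏ.
Σ m_l² = 28, so Σ(L_z)² = 28 ℏ².

θ_min ≈ 30.00°; |L| = 2√3 ℏ ≈ 3.464ℏ; Σ(L_z)² = 28 ℏ²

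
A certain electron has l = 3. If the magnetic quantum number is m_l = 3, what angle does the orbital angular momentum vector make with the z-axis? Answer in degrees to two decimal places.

|L|² = l(l+1)ℏ² = 12ℏ², so |L| = 2√3 ℏ.
L_z = m_l ℏ = 3ℏ.
cos θ = L_z/|L| = 3/√12, so θ ≈ 30.00°.

θ ≈ 30.00°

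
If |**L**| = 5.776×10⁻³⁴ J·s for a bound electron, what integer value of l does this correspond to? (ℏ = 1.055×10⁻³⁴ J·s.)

l = 5

In units of ℏ, |L| ≈ 5.475.
(|L|/ℏ)² = l(l+1) ≈ 29.97 ⇒ l = 5.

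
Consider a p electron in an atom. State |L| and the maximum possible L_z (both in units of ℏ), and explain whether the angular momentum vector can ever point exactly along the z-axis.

No: L_z,max = 1ℏ < |L| = √2 ℏ ≈ 1.414ℏ

For a p orbital, l = 1.
|L| = √2 ℏ ≈ 1.4142ℏ, while L_z,max = lℏ = 1ℏ.
Since |L| > L_z,max, the vector can never point exactly along z; the closest it comes is θ_min = arccos(1/√2) ≈ 45.0°.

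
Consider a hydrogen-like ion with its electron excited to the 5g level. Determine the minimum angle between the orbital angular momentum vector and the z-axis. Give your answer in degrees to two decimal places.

θ_min ≈ 26.57°

The 5g level has l = 4.
|L|² = l(l+1)ℏ² = 20ℏ², so |L| = 2√5 ℏ.
The smallest angle corresponds to the largest L_z, i.e. m_l = l = 4, giving L_z = 4ℏ.
cos θ_min = 4/√20, so θ_min ≈ 26.57°.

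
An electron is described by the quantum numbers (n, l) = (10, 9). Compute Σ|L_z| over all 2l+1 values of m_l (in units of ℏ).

m_l ∈ {-9, -8, -7, -6, -5, -4, -3, -2, -1, 0, 1, 2, 3, 4, 5, 6, 7, 8, 9}.
Σ|m_l| = l(l+1) = 90.

Σ|L_z| = 90 ℏ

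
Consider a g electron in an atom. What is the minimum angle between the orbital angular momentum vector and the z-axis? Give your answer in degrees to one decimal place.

The letter g corresponds to l = 4.
|L| = ℏ√(l(l+1)) = 2√5 ℏ.
The smallest angle corresponds to the largest L_z, i.e. m_l = l = 4, giving L_z = 4ℏ.
cos θ_min = 4/√20, so θ_min ≈ 26.6°.

θ_min ≈ 26.6°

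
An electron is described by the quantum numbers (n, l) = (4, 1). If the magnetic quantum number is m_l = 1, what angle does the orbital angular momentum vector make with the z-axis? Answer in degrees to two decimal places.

θ ≈ 45.00°

|L|² = l(l+1)ℏ² = 2ℏ², so |L| = √2 ℏ.
L_z = m_l ℏ = 1ℏ.
cos θ = L_z/|L| = 1/√2, so θ ≈ 45.00°.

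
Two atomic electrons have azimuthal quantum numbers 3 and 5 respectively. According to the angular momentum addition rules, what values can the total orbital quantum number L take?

The total orbital quantum number L ranges from |l₁ − l₂| to l₁ + l₂ in integer steps.
Allowed values: L = 2, 3, 4, 5, 6, 7, 8.

L = 2, 3, 4, 5, 6, 7, 8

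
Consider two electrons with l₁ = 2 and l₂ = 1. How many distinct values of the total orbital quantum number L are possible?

3

The total orbital quantum number L ranges from |l₁ − l₂| to l₁ + l₂ in integer steps.
Allowed values: L = 1, 2, 3.
That is 3 values.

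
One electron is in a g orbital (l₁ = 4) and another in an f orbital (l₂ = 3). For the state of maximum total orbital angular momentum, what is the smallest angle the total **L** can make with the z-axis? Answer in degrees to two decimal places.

θ_min ≈ 20.70°

By the triangle rule, |l₁ − l₂| ≤ L ≤ l₁ + l₂.
So L can be 1, 2, 3, 4, 5, 6, 7.
The maximum is L = 7, with |L_tot| = ℏ√(7·8) = 2√14 ℏ.
The minimum angle with z is arccos(7/√56) ≈ 20.70°.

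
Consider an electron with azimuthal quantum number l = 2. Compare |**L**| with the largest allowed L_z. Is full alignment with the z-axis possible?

No: L_z,max = 2ℏ < |L| = √6 ℏ ≈ 2.449ℏ

|L| = √6 ℏ ≈ 2.4495ℏ, while L_z,max = lℏ = 2ℏ.
Since |L| > L_z,max, the vector can never point exactly along z; the closest it comes is θ_min = arccos(2/√6) ≈ 35.3°.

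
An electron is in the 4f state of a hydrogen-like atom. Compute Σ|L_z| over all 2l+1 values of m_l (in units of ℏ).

For 4f, l = 3.
m_l ∈ {-3, -2, -1, 0, 1, 2, 3}.
Σ|m_l| = 2·3(3+1)/2 = 12.

Σ|L_z| = 12 ℏ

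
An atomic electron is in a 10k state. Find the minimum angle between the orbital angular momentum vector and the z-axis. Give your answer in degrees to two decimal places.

θ_min ≈ 20.70°

For 10k, l = 7.
|L| = ℏ√(l(l+1)) = 2√14 ℏ.
The smallest angle corresponds to the largest L_z, i.e. m_l = l = 7, giving L_z = 7ℏ.
cos θ_min = 7/√56, so θ_min ≈ 20.70°.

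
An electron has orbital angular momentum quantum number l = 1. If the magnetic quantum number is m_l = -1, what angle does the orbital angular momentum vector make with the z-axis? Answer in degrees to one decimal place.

|L| = ℏ√(l(l+1)) = √2 ℏ.
L_z = m_l ℏ = −1ℏ.
cos θ = L_z/|L| = -1/√2, so θ ≈ 135.0°.

θ ≈ 135.0°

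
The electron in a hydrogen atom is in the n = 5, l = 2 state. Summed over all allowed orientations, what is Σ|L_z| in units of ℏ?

m_l runs from −2 to 2, i.e. {-2, -1, 0, 1, 2}.
Σ|m_l| = 2(1+2+…+2) = 6.

Σ|L_z| = 6 ℏ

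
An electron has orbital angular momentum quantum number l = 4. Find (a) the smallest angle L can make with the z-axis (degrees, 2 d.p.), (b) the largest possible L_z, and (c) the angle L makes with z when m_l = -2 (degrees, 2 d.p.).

θ_min ≈ 26.57°; L_z,max = 4ℏ; θ(m_l=-2) ≈ 116.57°

cos θ_min = 4/√20, so θ_min ≈ 26.57°.
L_z,max = lℏ = 4ℏ.
For m_l = -2: cos θ = -2/√20, θ ≈ 116.57°.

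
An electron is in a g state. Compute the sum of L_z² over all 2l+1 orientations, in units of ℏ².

G corresponds to l = 4.
m_l ∈ {-4, -3, -2, -1, 0, 1, 2, 3, 4}.
Σ m_l² = 2·(1 + 4 + 9 + 16) = 60.

Σ(L_z)² = 60 ℏ²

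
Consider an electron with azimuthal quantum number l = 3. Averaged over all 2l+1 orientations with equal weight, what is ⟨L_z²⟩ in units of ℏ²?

m_l ∈ {-3, -2, -1, 0, 1, 2, 3}.
⟨L_z²⟩ = ℏ²·l(l+1)/3 = 4ℏ².

⟨L_z²⟩ = 4 ℏ²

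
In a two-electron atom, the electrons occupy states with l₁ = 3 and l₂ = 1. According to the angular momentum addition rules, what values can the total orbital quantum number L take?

L runs from |3 − 1| = 2 to 3 + 1 = 4.
So L can be 2, 3, 4.

L = 2, 3, 4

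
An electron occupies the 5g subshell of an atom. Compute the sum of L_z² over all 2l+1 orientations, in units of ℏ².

Σ(L_z)² = 60 ℏ²

For 5g, l = 4.
The allowed m_l values are -4, -3, -2, -1, 0, 1, 2, 3, 4.
Summing m² from −4 to 4: Σ m_l² = 60.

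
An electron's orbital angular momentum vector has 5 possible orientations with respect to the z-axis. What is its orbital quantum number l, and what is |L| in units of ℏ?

Since there are 2l+1 = 5 values of m_l, l = 2.
|L| = ℏ√(l(l+1)) = ℏ√(2·3) = √6 ℏ.

l = 2, |L| = √6 ℏ ≈ 2.449ℏ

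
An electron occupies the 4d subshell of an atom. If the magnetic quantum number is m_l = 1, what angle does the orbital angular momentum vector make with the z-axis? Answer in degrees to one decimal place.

4d means n = 4, l = 2.
|L|² = l(l+1)ℏ² = 6ℏ², so |L| = √6 ℏ.
L_z = m_l ℏ = 1ℏ.
cos θ = L_z/|L| = 1/√6, so θ ≈ 65.9°.

θ ≈ 65.9°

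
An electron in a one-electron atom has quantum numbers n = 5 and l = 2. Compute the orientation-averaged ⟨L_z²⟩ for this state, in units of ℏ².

m_l ∈ {-2, -1, 0, 1, 2}.
⟨L_z²⟩ = ℏ²·l(l+1)/3 = 2ℏ².

⟨L_z²⟩ = 2 ℏ²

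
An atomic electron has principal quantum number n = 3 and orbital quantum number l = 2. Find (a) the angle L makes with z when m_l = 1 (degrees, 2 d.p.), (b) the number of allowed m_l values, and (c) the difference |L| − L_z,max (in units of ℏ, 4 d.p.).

θ(m_l=1) ≈ 65.91°; 5 values; |L|−L_z,max ≈ 0.4495ℏ

For m_l = 1: cos θ = 1/√6, θ ≈ 65.91°.
There are 2l+1 = 5 values of m_l.
|L| − L_z,max = (√6 − 2)ℏ ≈ 0.4495ℏ.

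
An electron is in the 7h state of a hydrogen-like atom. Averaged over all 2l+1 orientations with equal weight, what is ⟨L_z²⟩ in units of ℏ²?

⟨L_z²⟩ = 10 ℏ²

For 7h, l = 5.
m_l runs from −5 to 5, i.e. {-5, -4, -3, -2, -1, 0, 1, 2, 3, 4, 5}.
⟨L_z²⟩ = ℏ²·(Σ m_l²)/(2l+1) = ℏ²·110/11 = 10ℏ².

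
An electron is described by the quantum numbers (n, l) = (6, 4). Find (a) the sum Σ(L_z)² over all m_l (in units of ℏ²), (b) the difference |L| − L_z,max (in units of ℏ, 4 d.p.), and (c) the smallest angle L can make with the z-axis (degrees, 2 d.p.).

Σ m_l² = 60, so Σ(L_z)² = 60 ℏ².
|L| − L_z,max = (2√5 − 4)ℏ ≈ 0.4721ℏ.
cos θ_min = 4/√20, so θ_min ≈ 26.57°.

Σ(L_z)² = 60 ℏ²; |L|−L_z,max ≈ 0.4721ℏ; θ_min ≈ 26.57°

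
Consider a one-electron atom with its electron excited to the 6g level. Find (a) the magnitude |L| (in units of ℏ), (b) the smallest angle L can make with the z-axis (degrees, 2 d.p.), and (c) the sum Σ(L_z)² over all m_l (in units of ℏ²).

The 6g level has l = 4.
|L| = ℏ√(4·5) = 2√5 ℏ ≈ 4.472ℏ.
cos θ_min = 4/√20, so θ_min ≈ 26.57°.
Σ m_l² = 60, so Σ(L_z)² = 60 ℏ².

|L| = 2√5 ℏ ≈ 4.472ℏ; θ_min ≈ 26.57°; Σ(L_z)² = 60 ℏ²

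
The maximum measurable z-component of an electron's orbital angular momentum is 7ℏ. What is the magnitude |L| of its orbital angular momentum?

|L| = 2√14 ℏ ≈ 7.483ℏ

L_z,max = lℏ, so l = 7.
Then |L| = ℏ√(7·8) = 2√14 ℏ.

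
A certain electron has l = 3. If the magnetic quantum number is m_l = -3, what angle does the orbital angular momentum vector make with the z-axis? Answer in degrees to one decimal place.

|L| = ℏ√(l(l+1)) = 2√3 ℏ.
L_z = m_l ℏ = −3ℏ.
cos θ = L_z/|L| = -3/√12, so θ ≈ 150.0°.

θ ≈ 150.0°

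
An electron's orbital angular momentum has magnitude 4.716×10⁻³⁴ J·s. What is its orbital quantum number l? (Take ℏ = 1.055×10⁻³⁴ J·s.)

Dividing by ℏ: |L|/ℏ ≈ 4.470.
(|L|/ℏ)² = l(l+1) ≈ 19.98 ⇒ l = 4.

l = 4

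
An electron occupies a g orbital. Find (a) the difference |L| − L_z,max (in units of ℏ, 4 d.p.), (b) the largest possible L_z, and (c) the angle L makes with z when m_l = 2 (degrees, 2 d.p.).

|L|−L_z,max ≈ 0.4721ℏ; L_z,max = 4ℏ; θ(m_l=2) ≈ 63.43°

For a g orbital, l = 4.
|L| − L_z,max = (2√5 − 4)ℏ ≈ 0.4721ℏ.
L_z,max = lℏ = 4ℏ.
For m_l = 2: cos θ = 2/√20, θ ≈ 63.43°.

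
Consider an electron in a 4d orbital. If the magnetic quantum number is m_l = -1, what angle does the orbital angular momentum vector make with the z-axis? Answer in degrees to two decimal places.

The 4d subshell has l = 2.
|L| = ℏ√(l(l+1)) = √6 ℏ.
L_z = m_l ℏ = −1ℏ.
cos θ = L_z/|L| = -1/√6, so θ ≈ 114.09°.

θ ≈ 114.09°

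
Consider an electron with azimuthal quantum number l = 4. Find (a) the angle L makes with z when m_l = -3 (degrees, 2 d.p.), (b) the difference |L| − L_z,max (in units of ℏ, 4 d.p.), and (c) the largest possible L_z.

θ(m_l=-3) ≈ 132.13°; |L|−L_z,max ≈ 0.4721ℏ; L_z,max = 4ℏ

For m_l = -3: cos θ = -3/√20, θ ≈ 132.13°.
|L| − L_z,max = (2√5 − 4)ℏ ≈ 0.4721ℏ.
L_z,max = lℏ = 4ℏ.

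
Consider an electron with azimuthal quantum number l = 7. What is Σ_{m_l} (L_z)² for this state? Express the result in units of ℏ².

Σ(L_z)² = 280 ℏ²

m_l runs from −7 to 7, i.e. {-7, -6, -5, -4, -3, -2, -1, 0, 1, 2, 3, 4, 5, 6, 7}.
Summing m² from −7 to 7: Σ m_l² = 280.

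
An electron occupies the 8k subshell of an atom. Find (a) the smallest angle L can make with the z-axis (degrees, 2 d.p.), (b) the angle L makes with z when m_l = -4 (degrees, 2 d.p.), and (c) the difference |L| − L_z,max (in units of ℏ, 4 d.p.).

θ_min ≈ 20.70°; θ(m_l=-4) ≈ 122.31°; |L|−L_z,max ≈ 0.4833ℏ

8k means n = 8, l = 7.
cos θ_min = 7/√56, so θ_min ≈ 20.70°.
For m_l = -4: cos θ = -4/√56, θ ≈ 122.31°.
|L| − L_z,max = (2√14 − 7)ℏ ≈ 0.4833ℏ.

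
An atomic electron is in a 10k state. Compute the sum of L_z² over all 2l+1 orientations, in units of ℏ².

For 10k, l = 7.
m_l ∈ {-7, -6, -5, -4, -3, -2, -1, 0, 1, 2, 3, 4, 5, 6, 7}.
Σ m_l² = l(l+1)(2l+1)/3 = 7·8·15/3 = 280.

Σ(L_z)² = 280 ℏ²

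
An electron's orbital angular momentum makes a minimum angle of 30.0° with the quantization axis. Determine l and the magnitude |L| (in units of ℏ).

cos²θ_min = l/(l+1) = 0.7500.
l = cos²θ/sin²θ ≈ 3.
Then |L| = ℏ√(3·4) = 2√3 ℏ.

l = 3, |L| = 2√3 ℏ ≈ 3.464ℏ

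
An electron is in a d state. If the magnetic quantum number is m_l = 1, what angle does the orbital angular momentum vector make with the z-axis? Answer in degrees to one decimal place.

θ ≈ 65.9°

The letter d corresponds to l = 2.
|L| = √(l(l+1)) ℏ = √6 ℏ.
L_z = m_l ℏ = 1ℏ.
cos θ = L_z/|L| = 1/√6, so θ ≈ 65.9°.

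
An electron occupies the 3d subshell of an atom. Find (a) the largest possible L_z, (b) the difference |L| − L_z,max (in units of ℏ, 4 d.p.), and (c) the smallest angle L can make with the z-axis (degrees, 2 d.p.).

L_z,max = 2ℏ; |L|−L_z,max ≈ 0.4495ℏ; θ_min ≈ 35.26°

3d means n = 3, l = 2.
L_z,max = lℏ = 2ℏ.
|L| − L_z,max = (√6 − 2)ℏ ≈ 0.4495ℏ.
cos θ_min = 2/√6, so θ_min ≈ 35.26°.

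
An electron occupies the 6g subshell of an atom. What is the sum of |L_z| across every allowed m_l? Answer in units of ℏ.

The 6g subshell has l = 4.
m_l runs from −4 to 4, i.e. {-4, -3, -2, -1, 0, 1, 2, 3, 4}.
Σ|m_l| = 2(1+2+…+4) = 20.

Σ|L_z| = 20 ℏ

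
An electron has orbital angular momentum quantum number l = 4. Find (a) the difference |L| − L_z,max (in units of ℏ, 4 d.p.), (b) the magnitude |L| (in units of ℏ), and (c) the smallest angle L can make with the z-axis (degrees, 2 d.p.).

|L|−L_z,max ≈ 0.4721ℏ; |L| = 2√5 ℏ ≈ 4.472ℏ; θ_min ≈ 26.57°

|L| − L_z,max = (2√5 − 4)ℏ ≈ 0.4721ℏ.
|L| = ℏ√(4·5) = 2√5 ℏ ≈ 4.472ℏ.
cos θ_min = 4/√20, so θ_min ≈ 26.57°.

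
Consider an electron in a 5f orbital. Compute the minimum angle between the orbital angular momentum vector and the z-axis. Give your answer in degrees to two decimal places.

5f means n = 5, l = 3.
|L| = ℏ√(l(l+1)) = 2√3 ℏ.
The smallest angle corresponds to the largest L_z, i.e. m_l = l = 3, giving L_z = 3ℏ.
cos θ_min = 3/√12, so θ_min ≈ 30.00°.

θ_min ≈ 30.00°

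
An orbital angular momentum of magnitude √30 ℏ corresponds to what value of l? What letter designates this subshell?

l = 5 (h orbital)

(|L|/ℏ)² = l(l+1) = 30.
The positive root is l = 5.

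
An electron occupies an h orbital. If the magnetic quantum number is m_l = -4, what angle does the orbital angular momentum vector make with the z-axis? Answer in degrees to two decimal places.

θ ≈ 136.91°

An h state has l = 5.
|L| = √(l(l+1)) ℏ = √30 ℏ.
L_z = m_l ℏ = −4ℏ.
cos θ = L_z/|L| = -4/√30, so θ ≈ 136.91°.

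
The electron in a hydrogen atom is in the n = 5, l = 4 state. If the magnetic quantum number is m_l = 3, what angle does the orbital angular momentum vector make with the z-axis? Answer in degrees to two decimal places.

θ ≈ 47.87°

|L| = ℏ√(l(l+1)) = 2√5 ℏ.
L_z = m_l ℏ = 3ℏ.
cos θ = L_z/|L| = 3/√20, so θ ≈ 47.87°.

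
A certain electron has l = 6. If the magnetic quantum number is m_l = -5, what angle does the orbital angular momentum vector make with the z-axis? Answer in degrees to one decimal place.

θ ≈ 140.5°

|L|² = l(l+1)ℏ² = 42ℏ², so |L| = √42 ℏ.
L_z = m_l ℏ = −5ℏ.
cos θ = L_z/|L| = -5/√42, so θ ≈ 140.5°.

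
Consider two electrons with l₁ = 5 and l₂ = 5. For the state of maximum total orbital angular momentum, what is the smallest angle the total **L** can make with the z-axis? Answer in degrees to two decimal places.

By the triangle rule, |l₁ − l₂| ≤ L ≤ l₁ + l₂.
L ∈ {0, 1, 2, 3, 4, 5, 6, 7, 8, 9, 10}.
The maximum is L = 10, with |L_tot| = ℏ√(10·11) = √110 ℏ.
The minimum angle with z is arccos(10/√110) ≈ 17.55°.

θ_min ≈ 17.55°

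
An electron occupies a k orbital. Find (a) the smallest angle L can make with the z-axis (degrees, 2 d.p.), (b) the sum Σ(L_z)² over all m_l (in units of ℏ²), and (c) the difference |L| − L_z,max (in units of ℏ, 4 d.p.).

θ_min ≈ 20.70°; Σ(L_z)² = 280 ℏ²; |L|−L_z,max ≈ 0.4833ℏ

For a k orbital, l = 7.
cos θ_min = 7/√56, so θ_min ≈ 20.70°.
Σ m_l² = 280, so Σ(L_z)² = 280 ℏ².
|L| − L_z,max = (2√14 − 7)ℏ ≈ 0.4833ℏ.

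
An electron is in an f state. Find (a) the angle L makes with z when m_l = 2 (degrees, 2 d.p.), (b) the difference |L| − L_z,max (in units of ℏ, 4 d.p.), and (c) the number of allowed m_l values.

θ(m_l=2) ≈ 54.74°; |L|−L_z,max ≈ 0.4641ℏ; 7 values

F corresponds to l = 3.
For m_l = 2: cos θ = 2/√12, θ ≈ 54.74°.
|L| − L_z,max = (2√3 − 3)ℏ ≈ 0.4641ℏ.
There are 2l+1 = 7 values of m_l.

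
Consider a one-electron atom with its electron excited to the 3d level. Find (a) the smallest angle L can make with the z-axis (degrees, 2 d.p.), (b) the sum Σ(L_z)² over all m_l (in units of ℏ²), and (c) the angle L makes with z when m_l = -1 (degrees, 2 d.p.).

The 3d level has l = 2.
cos θ_min = 2/√6, so θ_min ≈ 35.26°.
Σ m_l² = 10, so Σ(L_z)² = 10 ℏ².
For m_l = -1: cos θ = -1/√6, θ ≈ 114.09°.

θ_min ≈ 35.26°; Σ(L_z)² = 10 ℏ²; θ(m_l=-1) ≈ 114.09°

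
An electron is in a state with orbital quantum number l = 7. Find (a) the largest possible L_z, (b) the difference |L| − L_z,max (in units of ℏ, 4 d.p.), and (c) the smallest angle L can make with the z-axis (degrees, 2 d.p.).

L_z,max = 7ℏ; |L|−L_z,max ≈ 0.4833ℏ; θ_min ≈ 20.70°

L_z,max = lℏ = 7ℏ.
|L| − L_z,max = (2√14 − 7)ℏ ≈ 0.4833ℏ.
cos θ_min = 7/√56, so θ_min ≈ 20.70°.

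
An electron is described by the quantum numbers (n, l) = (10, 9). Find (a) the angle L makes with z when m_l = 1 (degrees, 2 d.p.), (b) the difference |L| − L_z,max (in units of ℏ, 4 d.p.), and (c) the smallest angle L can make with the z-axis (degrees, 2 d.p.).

θ(m_l=1) ≈ 83.95°; |L|−L_z,max ≈ 0.4868ℏ; θ_min ≈ 18.43°

For m_l = 1: cos θ = 1/√90, θ ≈ 83.95°.
|L| − L_z,max = (3√10 − 9)ℏ ≈ 0.4868ℏ.
cos θ_min = 9/√90, so θ_min ≈ 18.43°.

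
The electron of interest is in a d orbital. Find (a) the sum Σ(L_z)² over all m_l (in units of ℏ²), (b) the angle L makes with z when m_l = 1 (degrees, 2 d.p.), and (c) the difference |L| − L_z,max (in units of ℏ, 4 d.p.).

For a d orbital, l = 2.
Σ m_l² = 10, so Σ(L_z)² = 10 ℏ².
For m_l = 1: cos θ = 1/√6, θ ≈ 65.91°.
|L| − L_z,max = (√6 − 2)ℏ ≈ 0.4495ℏ.

Σ(L_z)² = 10 ℏ²; θ(m_l=1) ≈ 65.91°; |L|−L_z,max ≈ 0.4495ℏ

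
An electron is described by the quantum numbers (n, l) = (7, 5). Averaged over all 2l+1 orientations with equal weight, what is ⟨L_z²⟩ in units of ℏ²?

m_l runs from −5 to 5, i.e. {-5, -4, -3, -2, -1, 0, 1, 2, 3, 4, 5}.
⟨L_z²⟩ = ℏ²·l(l+1)/3 = 10ℏ².

⟨L_z²⟩ = 10 ℏ²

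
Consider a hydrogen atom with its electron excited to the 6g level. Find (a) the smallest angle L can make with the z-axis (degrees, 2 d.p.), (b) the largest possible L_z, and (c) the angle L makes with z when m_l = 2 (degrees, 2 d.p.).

The 6g level has l = 4.
cos θ_min = 4/√20, so θ_min ≈ 26.57°.
L_z,max = lℏ = 4ℏ.
For m_l = 2: cos θ = 2/√20, θ ≈ 63.43°.

θ_min ≈ 26.57°; L_z,max = 4ℏ; θ(m_l=2) ≈ 63.43°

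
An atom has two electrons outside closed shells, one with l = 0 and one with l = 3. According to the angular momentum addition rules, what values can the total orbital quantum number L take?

The total orbital quantum number L ranges from |l₁ − l₂| to l₁ + l₂ in integer steps.
Allowed values: L = 3.

L = 3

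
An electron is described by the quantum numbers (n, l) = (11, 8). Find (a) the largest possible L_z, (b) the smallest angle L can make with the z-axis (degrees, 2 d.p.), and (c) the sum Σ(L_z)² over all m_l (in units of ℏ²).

L_z,max = 8ℏ; θ_min ≈ 19.47°; Σ(L_z)² = 408 ℏ²

L_z,max = lℏ = 8ℏ.
cos θ_min = 8/√72, so θ_min ≈ 19.47°.
Σ m_l² = 408, so Σ(L_z)² = 408 ℏ².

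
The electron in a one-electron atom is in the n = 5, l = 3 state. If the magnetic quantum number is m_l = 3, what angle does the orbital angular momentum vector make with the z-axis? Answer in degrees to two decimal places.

|L| = √(l(l+1)) ℏ = 2√3 ℏ.
L_z = m_l ℏ = 3ℏ.
cos θ = L_z/|L| = 3/√12, so θ ≈ 30.00°.

θ ≈ 30.00°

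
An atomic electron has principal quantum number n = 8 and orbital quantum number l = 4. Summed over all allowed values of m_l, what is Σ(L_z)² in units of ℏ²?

m_l ∈ {-4, -3, -2, -1, 0, 1, 2, 3, 4}.
Σ m_l² = 2·(1 + 4 + 9 + 16) = 60.

Σ(L_z)² = 60 ℏ²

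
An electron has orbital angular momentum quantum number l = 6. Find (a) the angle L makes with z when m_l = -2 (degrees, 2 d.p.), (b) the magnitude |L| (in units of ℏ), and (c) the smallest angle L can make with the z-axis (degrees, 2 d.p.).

θ(m_l=-2) ≈ 107.98°; |L| = √42 ℏ ≈ 6.481ℏ; θ_min ≈ 22.21°

For m_l = -2: cos θ = -2/√42, θ ≈ 107.98°.
|L| = ℏ√(6·7) = √42 ℏ ≈ 6.481ℏ.
cos θ_min = 6/√42, so θ_min ≈ 22.21°.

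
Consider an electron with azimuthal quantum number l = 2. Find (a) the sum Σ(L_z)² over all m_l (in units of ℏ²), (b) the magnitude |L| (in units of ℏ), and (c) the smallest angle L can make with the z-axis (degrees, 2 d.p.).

Σ(L_z)² = 10 ℏ²; |L| = √6 ℏ ≈ 2.449ℏ; θ_min ≈ 35.26°

Σ m_l² = 10, so Σ(L_z)² = 10 ℏ².
|L| = ℏ√(2·3) = √6 ℏ ≈ 2.449ℏ.
cos θ_min = 2/√6, so θ_min ≈ 35.26°.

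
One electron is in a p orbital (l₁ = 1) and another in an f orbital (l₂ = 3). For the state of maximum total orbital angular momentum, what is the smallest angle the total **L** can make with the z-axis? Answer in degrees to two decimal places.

By the triangle rule, |l₁ − l₂| ≤ L ≤ l₁ + l₂.
So L can be 2, 3, 4.
The maximum is L = 4, with |L_tot| = ℏ√(4·5) = 2√5 ℏ.
The minimum angle with z is arccos(4/√20) ≈ 26.57°.

θ_min ≈ 26.57°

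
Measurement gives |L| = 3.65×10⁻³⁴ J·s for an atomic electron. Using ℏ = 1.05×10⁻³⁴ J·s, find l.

l = 3

Dividing by ℏ: |L|/ℏ ≈ 3.476.
l(l+1) ≈ 3.476² ≈ 12.08, so l = 3.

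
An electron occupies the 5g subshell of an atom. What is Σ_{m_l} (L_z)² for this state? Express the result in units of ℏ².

5g means n = 5, l = 4.
m_l runs from −4 to 4, i.e. {-4, -3, -2, -1, 0, 1, 2, 3, 4}.
Σ m_l² = 2·(1 + 4 + 9 + 16) = 60.

Σ(L_z)² = 60 ℏ²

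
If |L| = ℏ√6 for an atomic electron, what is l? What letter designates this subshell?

l = 2 (d orbital)

|L| = ℏ√(l(l+1)), so l(l+1) = 6.
Solving: l = 2.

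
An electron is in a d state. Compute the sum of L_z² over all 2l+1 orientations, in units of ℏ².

The letter d corresponds to l = 2.
m_l runs from −2 to 2, i.e. {-2, -1, 0, 1, 2}.
Σ m_l² = 2·(1 + 4) = 10.

Σ(L_z)² = 10 ℏ²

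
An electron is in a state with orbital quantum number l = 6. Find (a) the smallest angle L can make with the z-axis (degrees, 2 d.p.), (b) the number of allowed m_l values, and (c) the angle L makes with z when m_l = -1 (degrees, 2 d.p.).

θ_min ≈ 22.21°; 13 values; θ(m_l=-1) ≈ 98.88°

cos θ_min = 6/√42, so θ_min ≈ 22.21°.
There are 2l+1 = 13 values of m_l.
For m_l = -1: cos θ = -1/√42, θ ≈ 98.88°.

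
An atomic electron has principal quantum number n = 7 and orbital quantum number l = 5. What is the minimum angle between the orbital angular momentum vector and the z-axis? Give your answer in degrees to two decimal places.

|L| = ℏ√(l(l+1)) = √30 ℏ.
The smallest angle corresponds to the largest L_z, i.e. m_l = l = 5, giving L_z = 5ℏ.
cos θ_min = 5/√30, so θ_min ≈ 24.09°.

θ_min ≈ 24.09°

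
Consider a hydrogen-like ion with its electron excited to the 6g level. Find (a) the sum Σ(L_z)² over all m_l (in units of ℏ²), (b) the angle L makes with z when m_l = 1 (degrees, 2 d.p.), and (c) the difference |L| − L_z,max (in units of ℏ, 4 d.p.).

Σ(L_z)² = 60 ℏ²; θ(m_l=1) ≈ 77.08°; |L|−L_z,max ≈ 0.4721ℏ

The 6g level has l = 4.
Σ m_l² = 60, so Σ(L_z)² = 60 ℏ².
For m_l = 1: cos θ = 1/√20, θ ≈ 77.08°.
|L| − L_z,max = (2√5 − 4)ℏ ≈ 0.4721ℏ.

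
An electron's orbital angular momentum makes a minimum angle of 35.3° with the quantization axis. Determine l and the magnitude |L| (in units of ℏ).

l = 2, |L| = √6 ℏ ≈ 2.449ℏ

At minimum angle, m_l = l, so cos θ = l/√(l(l+1)); cos²θ = l/(l+1) = 0.6661.
Thus l = 0.6661/(1 − 0.6661) ≈ 2.
Then |L| = ℏ√(2·3) = √6 ℏ.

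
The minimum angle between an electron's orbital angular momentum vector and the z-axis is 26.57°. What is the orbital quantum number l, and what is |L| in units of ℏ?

cos²θ_min = l/(l+1) = 0.7999.
Solving: l = 4.
Then |L| = ℏ√(4·5) = 2√5 ℏ.

l = 4, |L| = 2√5 ℏ ≈ 4.472ℏ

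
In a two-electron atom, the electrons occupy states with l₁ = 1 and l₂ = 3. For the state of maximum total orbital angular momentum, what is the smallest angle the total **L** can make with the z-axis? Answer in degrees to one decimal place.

The total orbital quantum number L ranges from |l₁ − l₂| to l₁ + l₂ in integer steps.
Allowed values: L = 2, 3, 4.
The maximum is L = 4, with |L_tot| = ℏ√(4·5) = 2√5 ℏ.
The minimum angle with z is arccos(4/√20) ≈ 26.6°.

θ_min ≈ 26.6°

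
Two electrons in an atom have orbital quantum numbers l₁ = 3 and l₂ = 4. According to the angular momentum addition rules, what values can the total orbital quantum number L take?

L = 1, 2, 3, 4, 5, 6, 7

L runs from |3 − 4| = 1 to 3 + 4 = 7.
L ∈ {1, 2, 3, 4, 5, 6, 7}.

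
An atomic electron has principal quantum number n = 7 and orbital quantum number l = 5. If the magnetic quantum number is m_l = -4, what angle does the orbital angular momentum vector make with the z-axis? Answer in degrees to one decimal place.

|L| = √(l(l+1)) ℏ = √30 ℏ.
L_z = m_l ℏ = −4ℏ.
cos θ = L_z/|L| = -4/√30, so θ ≈ 136.9°.

θ ≈ 136.9°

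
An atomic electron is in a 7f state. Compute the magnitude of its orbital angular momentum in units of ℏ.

|L| = 2√3 ℏ ≈ 3.464ℏ

7f means n = 7, l = 3.
|L| = ℏ√(l(l+1)) = ℏ√(3·4) = 2√3 ℏ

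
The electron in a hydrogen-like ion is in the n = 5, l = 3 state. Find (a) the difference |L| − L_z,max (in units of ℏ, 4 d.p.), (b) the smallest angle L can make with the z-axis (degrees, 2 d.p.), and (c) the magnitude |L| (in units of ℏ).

|L| − L_z,max = (2√3 − 3)ℏ ≈ 0.4641ℏ.
cos θ_min = 3/√12, so θ_min ≈ 30.00°.
|L| = ℏ√(3·4) = 2√3 ℏ ≈ 3.464ℏ.

|L|−L_z,max ≈ 0.4641ℏ; θ_min ≈ 30.00°; |L| = 2√3 ℏ ≈ 3.464ℏ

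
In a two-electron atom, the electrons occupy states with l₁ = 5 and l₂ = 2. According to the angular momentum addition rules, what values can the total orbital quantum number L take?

L = 3, 4, 5, 6, 7

The total orbital quantum number L ranges from |l₁ − l₂| to l₁ + l₂ in integer steps.
So L can be 3, 4, 5, 6, 7.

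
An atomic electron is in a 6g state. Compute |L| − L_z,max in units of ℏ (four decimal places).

|L| − L_z,max ≈ 0.4721ℏ

6g means n = 6, l = 4.
|L| = 2√5 ℏ ≈ 4.4721ℏ, while L_z,max = lℏ = 4ℏ.
The difference is (2√5 − 4)ℏ ≈ 0.4721ℏ.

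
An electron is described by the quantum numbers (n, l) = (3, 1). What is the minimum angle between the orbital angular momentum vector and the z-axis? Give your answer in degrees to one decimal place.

θ_min ≈ 45.0°

|L| = √(l(l+1)) ℏ = √2 ℏ.
The smallest angle corresponds to the largest L_z, i.e. m_l = l = 1, giving L_z = 1ℏ.
cos θ_min = 1/√2, so θ_min ≈ 45.0°.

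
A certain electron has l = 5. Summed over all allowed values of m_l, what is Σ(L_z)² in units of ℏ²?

m_l ∈ {-5, -4, -3, -2, -1, 0, 1, 2, 3, 4, 5}.
Σ m_l² = 2·(1 + 4 + 9 + 16 + 25) = 110.

Σ(L_z)² = 110 ℏ²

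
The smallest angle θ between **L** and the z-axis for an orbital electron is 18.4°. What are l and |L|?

cos θ_min = l/√(l(l+1)) = √(l/(l+1)), so l/(l+1) = cos²(18.4°) = 0.9004.
Solving: l = 9.
Then |L| = ℏ√(9·10) = 3√10 ℏ.

l = 9, |L| = 3√10 ℏ ≈ 9.487ℏ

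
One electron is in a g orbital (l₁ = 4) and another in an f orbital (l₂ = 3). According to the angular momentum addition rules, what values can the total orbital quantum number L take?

L = 1, 2, 3, 4, 5, 6, 7

Angular momentum addition gives L = |l₁ − l₂|, …, l₁ + l₂.
L ∈ {1, 2, 3, 4, 5, 6, 7}.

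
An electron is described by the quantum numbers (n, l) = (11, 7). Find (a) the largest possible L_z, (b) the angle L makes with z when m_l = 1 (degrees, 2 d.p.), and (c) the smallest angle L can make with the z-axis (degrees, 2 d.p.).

L_z,max = 7ℏ; θ(m_l=1) ≈ 82.32°; θ_min ≈ 20.70°

L_z,max = lℏ = 7ℏ.
For m_l = 1: cos θ = 1/√56, θ ≈ 82.32°.
cos θ_min = 7/√56, so θ_min ≈ 20.70°.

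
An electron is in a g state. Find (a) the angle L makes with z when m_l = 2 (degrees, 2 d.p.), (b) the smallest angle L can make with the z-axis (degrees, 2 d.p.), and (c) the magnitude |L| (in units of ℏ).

For a g orbital, l = 4.
For m_l = 2: cos θ = 2/√20, θ ≈ 63.43°.
cos θ_min = 4/√20, so θ_min ≈ 26.57°.
|L| = ℏ√(4·5) = 2√5 ℏ ≈ 4.472ℏ.

θ(m_l=2) ≈ 63.43°; θ_min ≈ 26.57°; |L| = 2√5 ℏ ≈ 4.472ℏ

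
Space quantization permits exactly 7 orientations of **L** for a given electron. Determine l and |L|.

7 = 2l + 1, so l = (7−1)/2 = 3.
Then |L| = √(l(l+1)) ℏ = 2√3 ℏ.

l = 3, |L| = 2√3 ℏ ≈ 3.464ℏ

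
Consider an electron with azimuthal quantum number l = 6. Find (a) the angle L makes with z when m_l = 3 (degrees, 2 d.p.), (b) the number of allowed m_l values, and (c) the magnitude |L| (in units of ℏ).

θ(m_l=3) ≈ 62.42°; 13 values; |L| = √42 ℏ ≈ 6.481ℏ

For m_l = 3: cos θ = 3/√42, θ ≈ 62.42°.
There are 2l+1 = 13 values of m_l.
|L| = ℏ√(6·7) = √42 ℏ ≈ 6.481ℏ.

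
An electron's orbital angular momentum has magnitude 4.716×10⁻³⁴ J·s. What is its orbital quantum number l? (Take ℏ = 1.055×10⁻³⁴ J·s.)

l = 4

|L|/ℏ = (4.716×10⁻³⁴)/(1.055×10⁻³⁴) ≈ 4.470.
Set l(l+1) = 19.98; the integer solution is l = 4.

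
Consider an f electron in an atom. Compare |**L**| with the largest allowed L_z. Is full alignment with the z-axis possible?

For an f orbital, l = 3.
|L| = 2√3 ℏ ≈ 3.4641ℏ, while L_z,max = lℏ = 3ℏ.
Since |L| > L_z,max, the vector can never point exactly along z; the closest it comes is θ_min = arccos(3/√12) ≈ 30.0°.

No: L_z,max = 3ℏ < |L| = 2√3 ℏ ≈ 3.464ℏ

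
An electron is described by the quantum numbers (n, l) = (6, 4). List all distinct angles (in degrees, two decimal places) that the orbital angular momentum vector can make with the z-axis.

θ ∈ {26.57°, 47.87°, 63.43°, 77.08°, 90.00°, 102.92°, 116.57°, 132.13°, 153.43°}

|L| = √(l(l+1)) ℏ = 2√5 ℏ.
cos θ = m_l/√20 for each m_l ∈ {-4, -3, -2, -1, 0, 1, 2, 3, 4}.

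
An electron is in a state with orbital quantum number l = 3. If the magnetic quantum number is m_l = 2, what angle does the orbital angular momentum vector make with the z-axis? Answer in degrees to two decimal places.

θ ≈ 54.74°

|L| = √(l(l+1)) ℏ = 2√3 ℏ.
L_z = m_l ℏ = 2ℏ.
cos θ = L_z/|L| = 2/√12, so θ ≈ 54.74°.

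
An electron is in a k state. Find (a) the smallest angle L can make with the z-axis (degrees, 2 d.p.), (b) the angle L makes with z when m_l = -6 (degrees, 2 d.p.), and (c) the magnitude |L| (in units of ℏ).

A k state has l = 7.
cos θ_min = 7/√56, so θ_min ≈ 20.70°.
For m_l = -6: cos θ = -6/√56, θ ≈ 143.30°.
|L| = ℏ√(7·8) = 2√14 ℏ ≈ 7.483ℏ.

θ_min ≈ 20.70°; θ(m_l=-6) ≈ 143.30°; |L| = 2√14 ℏ ≈ 7.483ℏ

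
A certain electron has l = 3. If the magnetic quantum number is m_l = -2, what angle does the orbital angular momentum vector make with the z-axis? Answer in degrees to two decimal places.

|L|² = l(l+1)ℏ² = 12ℏ², so |L| = 2√3 ℏ.
L_z = m_l ℏ = −2ℏ.
cos θ = L_z/|L| = -2/√12, so θ ≈ 125.26°.

θ ≈ 125.26°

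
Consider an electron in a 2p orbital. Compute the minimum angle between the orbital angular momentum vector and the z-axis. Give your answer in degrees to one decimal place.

2p means n = 2, l = 1.
|L| = ℏ√(l(l+1)) = √2 ℏ.
The smallest angle corresponds to the largest L_z, i.e. m_l = l = 1, giving L_z = 1ℏ.
cos θ_min = 1/√2, so θ_min ≈ 45.0°.

θ_min ≈ 45.0°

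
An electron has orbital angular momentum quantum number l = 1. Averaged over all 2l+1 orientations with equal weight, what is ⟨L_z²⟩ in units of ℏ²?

m_l ∈ {-1, 0, 1}.
⟨L_z²⟩ = ℏ²·(Σ m_l²)/(2l+1) = ℏ²·2/3 = 0.6667ℏ².

⟨L_z²⟩ = 0.6667 ℏ²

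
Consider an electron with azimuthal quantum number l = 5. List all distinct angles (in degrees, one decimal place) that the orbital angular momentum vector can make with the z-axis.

θ ∈ {24.1°, 43.1°, 56.8°, 68.6°, 79.5°, 90.0°, 100.5°, 111.4°, 123.2°, 136.9°, 155.9°}

|L|² = l(l+1)ℏ² = 30ℏ², so |L| = √30 ℏ.
cos θ = m_l/√30 for each m_l ∈ {-5, -4, -3, -2, -1, 0, 1, 2, 3, 4, 5}.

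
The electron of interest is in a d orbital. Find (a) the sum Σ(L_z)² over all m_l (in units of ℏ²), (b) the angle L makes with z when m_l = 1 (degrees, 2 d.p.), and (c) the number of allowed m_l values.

Σ(L_z)² = 10 ℏ²; θ(m_l=1) ≈ 65.91°; 5 values

D corresponds to l = 2.
Σ m_l² = 10, so Σ(L_z)² = 10 ℏ².
For m_l = 1: cos θ = 1/√6, θ ≈ 65.91°.
There are 2l+1 = 5 values of m_l.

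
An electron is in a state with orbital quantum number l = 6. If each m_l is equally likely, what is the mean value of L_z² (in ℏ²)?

The allowed m_l values are -6, -5, -4, -3, -2, -1, 0, 1, 2, 3, 4, 5, 6.
⟨L_z²⟩ = ℏ²·(Σ m_l²)/(2l+1) = ℏ²·182/13 = 14ℏ².

⟨L_z²⟩ = 14 ℏ²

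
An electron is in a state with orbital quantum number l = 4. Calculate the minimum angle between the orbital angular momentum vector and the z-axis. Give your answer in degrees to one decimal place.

θ_min ≈ 26.6°

|L| = ℏ√(l(l+1)) = 2√5 ℏ.
The smallest angle corresponds to the largest L_z, i.e. m_l = l = 4, giving L_z = 4ℏ.
cos θ_min = 4/√20, so θ_min ≈ 26.6°.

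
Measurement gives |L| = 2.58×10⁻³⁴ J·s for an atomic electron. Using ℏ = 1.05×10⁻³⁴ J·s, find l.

Dividing by ℏ: |L|/ℏ ≈ 2.457.
l(l+1) ≈ 2.457² ≈ 6.04, so l = 2.

l = 2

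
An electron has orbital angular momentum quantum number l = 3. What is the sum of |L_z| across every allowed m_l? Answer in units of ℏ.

Σ|L_z| = 12 ℏ

m_l runs from −3 to 3, i.e. {-3, -2, -1, 0, 1, 2, 3}.
Σ|m_l| = 2(1+2+…+3) = 12.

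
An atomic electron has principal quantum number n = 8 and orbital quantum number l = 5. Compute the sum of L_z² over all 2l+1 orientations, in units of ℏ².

m_l ∈ {-5, -4, -3, -2, -1, 0, 1, 2, 3, 4, 5}.
Σ m_l² = 2·(1 + 4 + 9 + 16 + 25) = 110.

Σ(L_z)² = 110 ℏ²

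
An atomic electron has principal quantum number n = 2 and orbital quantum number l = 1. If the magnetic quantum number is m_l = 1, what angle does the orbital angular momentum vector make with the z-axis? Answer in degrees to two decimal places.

θ ≈ 45.00°

|L| = √(l(l+1)) ℏ = √2 ℏ.
L_z = m_l ℏ = 1ℏ.
cos θ = L_z/|L| = 1/√2, so θ ≈ 45.00°.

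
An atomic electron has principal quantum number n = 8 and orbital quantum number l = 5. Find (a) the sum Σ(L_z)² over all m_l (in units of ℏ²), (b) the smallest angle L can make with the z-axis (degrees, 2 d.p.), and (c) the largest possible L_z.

Σ(L_z)² = 110 ℏ²; θ_min ≈ 24.09°; L_z,max = 5ℏ

Σ m_l² = 110, so Σ(L_z)² = 110 ℏ².
cos θ_min = 5/√30, so θ_min ≈ 24.09°.
L_z,max = lℏ = 5ℏ.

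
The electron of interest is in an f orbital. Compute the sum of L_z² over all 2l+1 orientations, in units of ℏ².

For an f orbital, l = 3.
m_l ∈ {-3, -2, -1, 0, 1, 2, 3}.
Σ m_l² = l(l+1)(2l+1)/3 = 3·4·7/3 = 28.

Σ(L_z)² = 28 ℏ²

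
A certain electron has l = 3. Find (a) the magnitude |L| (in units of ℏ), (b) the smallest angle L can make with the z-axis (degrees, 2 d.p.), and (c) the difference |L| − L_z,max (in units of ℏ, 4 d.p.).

|L| = 2√3 ℏ ≈ 3.464ℏ; θ_min ≈ 30.00°; |L|−L_z,max ≈ 0.4641ℏ

|L| = ℏ√(3·4) = 2√3 ℏ ≈ 3.464ℏ.
cos θ_min = 3/√12, so θ_min ≈ 30.00°.
|L| − L_z,max = (2√3 − 3)ℏ ≈ 0.4641ℏ.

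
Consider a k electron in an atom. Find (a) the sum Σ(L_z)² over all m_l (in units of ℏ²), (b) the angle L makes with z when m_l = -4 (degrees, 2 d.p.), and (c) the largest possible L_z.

K corresponds to l = 7.
Σ m_l² = 280, so Σ(L_z)² = 280 ℏ².
For m_l = -4: cos θ = -4/√56, θ ≈ 122.31°.
L_z,max = lℏ = 7ℏ.

Σ(L_z)² = 280 ℏ²; θ(m_l=-4) ≈ 122.31°; L_z,max = 7ℏ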